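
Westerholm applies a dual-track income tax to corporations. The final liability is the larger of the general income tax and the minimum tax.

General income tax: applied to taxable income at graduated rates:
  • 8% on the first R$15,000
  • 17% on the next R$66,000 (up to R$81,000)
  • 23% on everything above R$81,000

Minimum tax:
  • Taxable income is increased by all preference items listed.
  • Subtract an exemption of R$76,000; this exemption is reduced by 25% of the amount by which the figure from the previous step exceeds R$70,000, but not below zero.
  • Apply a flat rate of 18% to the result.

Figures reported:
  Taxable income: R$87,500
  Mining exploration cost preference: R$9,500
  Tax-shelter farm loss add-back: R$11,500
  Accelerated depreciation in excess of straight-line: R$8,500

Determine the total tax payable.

R$13,915

Minimum tax:
  Adjusted income: R$87,500 + R$9,500 + R$11,500 + R$8,500 = R$117,000
  Exemption: R$76,000 − 25% × (R$117,000 − R$70,000) = R$76,000 − R$11,750 = R$64,250
  Base: R$117,000 − R$64,250 = R$52,750
  R$52,750 × 18% = R$9,495

General income tax:
  R$15,000 × 8% = R$1,200
  R$66,000 × 17% = R$11,220
  R$6,500 × 23% = R$1,495
  → R$13,915

R$13,915 > R$9,495, so the general income tax governs.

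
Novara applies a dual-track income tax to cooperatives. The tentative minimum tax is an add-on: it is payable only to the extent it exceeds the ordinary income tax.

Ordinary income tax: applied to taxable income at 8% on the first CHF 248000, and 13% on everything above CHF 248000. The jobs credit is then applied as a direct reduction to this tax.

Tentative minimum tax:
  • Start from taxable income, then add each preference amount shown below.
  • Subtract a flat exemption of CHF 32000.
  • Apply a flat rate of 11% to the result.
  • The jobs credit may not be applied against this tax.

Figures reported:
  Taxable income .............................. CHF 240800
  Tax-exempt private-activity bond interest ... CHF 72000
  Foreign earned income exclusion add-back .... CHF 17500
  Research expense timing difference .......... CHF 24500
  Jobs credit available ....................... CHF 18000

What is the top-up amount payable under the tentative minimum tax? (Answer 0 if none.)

Tentative minimum tax:
  Adjusted income: CHF 240800 + CHF 72000 + CHF 17500 + CHF 24500 = CHF 354800
  Less exemption CHF 32000 → base CHF 322800
  CHF 322800 × 11% = CHF 35508

Ordinary income tax:
  CHF 240800 × 8% = CHF 19264
  Less jobs credit CHF 18000 → CHF 1264

Excess of tentative minimum tax over ordinary income tax: CHF 35508 − CHF 1264 = CHF 34244.

CHF 34244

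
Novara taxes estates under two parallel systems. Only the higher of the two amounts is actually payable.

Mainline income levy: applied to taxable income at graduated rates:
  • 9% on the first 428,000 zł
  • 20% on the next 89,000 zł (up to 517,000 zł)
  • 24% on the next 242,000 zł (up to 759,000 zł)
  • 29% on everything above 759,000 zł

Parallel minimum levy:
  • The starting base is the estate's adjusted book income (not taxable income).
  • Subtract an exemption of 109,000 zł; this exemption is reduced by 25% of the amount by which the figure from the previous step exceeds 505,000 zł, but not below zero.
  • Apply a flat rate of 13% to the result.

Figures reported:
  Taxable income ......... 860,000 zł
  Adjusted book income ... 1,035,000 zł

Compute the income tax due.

143,690 zł

Parallel minimum levy:
  Base (adjusted book income): 1,035,000 zł
  Exemption: 25% × (1,035,000 zł − 505,000 zł) = 132,500 zł ≥ 109,000 zł, so the exemption is fully phased out
  Base: 1,035,000 zł − 0 zł = 1,035,000 zł
  1,035,000 zł × 13% = 134,550 zł

Mainline income levy:
  428,000 zł × 9% = 38,520 zł
  89,000 zł × 20% = 17,800 zł
  242,000 zł × 24% = 58,080 zł
  101,000 zł × 29% = 29,290 zł
  → 143,690 zł

143,690 zł > 134,550 zł, so the mainline income levy governs.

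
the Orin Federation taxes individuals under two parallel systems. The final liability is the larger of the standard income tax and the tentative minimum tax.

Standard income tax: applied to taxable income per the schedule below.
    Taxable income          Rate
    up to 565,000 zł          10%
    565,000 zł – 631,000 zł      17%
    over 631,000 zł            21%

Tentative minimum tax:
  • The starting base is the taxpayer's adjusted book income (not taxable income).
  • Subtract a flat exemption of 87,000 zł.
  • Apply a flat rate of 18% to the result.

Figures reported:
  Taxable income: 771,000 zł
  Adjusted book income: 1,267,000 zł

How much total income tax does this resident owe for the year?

Tentative minimum tax:
  Base (adjusted book income): 1,267,000 zł
  Less exemption 87,000 zł → base 1,180,000 zł
  1,180,000 zł × 18% = 212,400 zł

Standard income tax:
  565,000 zł × 10% = 56,500 zł
  66,000 zł × 17% = 11,220 zł
  140,000 zł × 21% = 29,400 zł
  → 97,120 zł

212,400 zł > 97,120 zł, so the tentative minimum tax is the binding amount.

212,400 zł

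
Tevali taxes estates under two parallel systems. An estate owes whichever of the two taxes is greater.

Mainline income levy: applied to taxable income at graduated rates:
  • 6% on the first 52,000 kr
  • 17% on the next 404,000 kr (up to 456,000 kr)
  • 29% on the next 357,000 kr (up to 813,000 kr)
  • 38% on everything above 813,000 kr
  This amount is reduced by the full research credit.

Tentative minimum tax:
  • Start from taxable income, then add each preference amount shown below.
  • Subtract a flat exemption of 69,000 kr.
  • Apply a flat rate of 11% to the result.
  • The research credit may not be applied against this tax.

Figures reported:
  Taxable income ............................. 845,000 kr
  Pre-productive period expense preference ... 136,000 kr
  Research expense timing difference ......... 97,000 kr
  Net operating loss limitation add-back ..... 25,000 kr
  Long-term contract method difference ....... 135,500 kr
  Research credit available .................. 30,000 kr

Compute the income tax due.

157,490 kr

Mainline income levy:
  52,000 kr × 6% = 3,120 kr
  404,000 kr × 17% = 68,680 kr
  357,000 kr × 29% = 103,530 kr
  32,000 kr × 38% = 12,160 kr
  → 187,490 kr
  Less research credit 30,000 kr → 157,490 kr

Tentative minimum tax:
  Adjusted income: 845,000 kr + 136,000 kr + 97,000 kr + 25,000 kr + 135,500 kr = 1,238,500 kr
  Less exemption 69,000 kr → base 1,169,500 kr
  1,169,500 kr × 11% = 128,645 kr

157,490 kr > 128,645 kr, so the mainline income levy governs.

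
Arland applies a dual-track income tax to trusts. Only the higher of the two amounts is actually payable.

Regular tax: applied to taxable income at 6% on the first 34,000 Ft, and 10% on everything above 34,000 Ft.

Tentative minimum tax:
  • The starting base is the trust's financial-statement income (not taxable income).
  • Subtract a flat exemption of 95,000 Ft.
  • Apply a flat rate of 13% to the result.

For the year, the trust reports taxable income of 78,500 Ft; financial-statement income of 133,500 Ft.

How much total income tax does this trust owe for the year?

Regular tax:
  34,000 Ft × 6% = 2,040 Ft
  44,500 Ft × 10% = 4,450 Ft
  → 6,490 Ft

Tentative minimum tax:
  Base (financial-statement income): 133,500 Ft
  Less exemption 95,000 Ft → base 38,500 Ft
  38,500 Ft × 13% = 5,005 Ft

6,490 Ft > 5,005 Ft, so the regular tax governs.

6,490 Ft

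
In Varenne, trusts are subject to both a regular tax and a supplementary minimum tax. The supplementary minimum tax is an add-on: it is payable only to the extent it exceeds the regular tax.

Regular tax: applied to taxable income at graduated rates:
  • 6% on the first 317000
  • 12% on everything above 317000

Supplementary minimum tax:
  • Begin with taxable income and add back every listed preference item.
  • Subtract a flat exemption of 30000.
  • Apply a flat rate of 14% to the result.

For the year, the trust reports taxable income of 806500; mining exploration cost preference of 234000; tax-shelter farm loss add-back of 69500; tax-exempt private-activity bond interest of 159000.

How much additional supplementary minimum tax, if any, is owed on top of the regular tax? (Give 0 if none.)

Supplementary minimum tax:
  Adjusted income: 806500 + 234000 + 69500 + 159000 = 1269000
  Less exemption 30000 → base 1239000
  1239000 × 14% = 173460

Regular tax:
  317000 × 6% = 19020
  489500 × 12% = 58740
  → 77760

Excess of supplementary minimum tax over regular tax: 173460 − 77760 = 95700.

95700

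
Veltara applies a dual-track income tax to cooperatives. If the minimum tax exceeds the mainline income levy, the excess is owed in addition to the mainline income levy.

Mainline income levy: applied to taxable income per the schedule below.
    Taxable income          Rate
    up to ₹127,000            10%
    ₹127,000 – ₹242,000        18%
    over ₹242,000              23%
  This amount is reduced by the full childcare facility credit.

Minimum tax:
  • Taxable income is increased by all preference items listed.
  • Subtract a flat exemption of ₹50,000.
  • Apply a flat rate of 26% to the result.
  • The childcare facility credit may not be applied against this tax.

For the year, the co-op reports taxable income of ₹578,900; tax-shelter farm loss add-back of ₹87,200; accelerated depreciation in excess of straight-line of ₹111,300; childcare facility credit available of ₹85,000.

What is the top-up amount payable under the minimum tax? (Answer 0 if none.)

₹163,237

Minimum tax:
  Adjusted income: ₹578,900 + ₹87,200 + ₹111,300 = ₹777,400
  Less exemption ₹50,000 → base ₹727,400
  ₹727,400 × 26% = ₹189,124

Mainline income levy:
  ₹127,000 × 10% = ₹12,700
  ₹115,000 × 18% = ₹20,700
  ₹336,900 × 23% = ₹77,487
  → ₹110,887
  Less childcare facility credit ₹85,000 → ₹25,887

Excess of minimum tax over mainline income levy: ₹189,124 − ₹25,887 = ₹163,237.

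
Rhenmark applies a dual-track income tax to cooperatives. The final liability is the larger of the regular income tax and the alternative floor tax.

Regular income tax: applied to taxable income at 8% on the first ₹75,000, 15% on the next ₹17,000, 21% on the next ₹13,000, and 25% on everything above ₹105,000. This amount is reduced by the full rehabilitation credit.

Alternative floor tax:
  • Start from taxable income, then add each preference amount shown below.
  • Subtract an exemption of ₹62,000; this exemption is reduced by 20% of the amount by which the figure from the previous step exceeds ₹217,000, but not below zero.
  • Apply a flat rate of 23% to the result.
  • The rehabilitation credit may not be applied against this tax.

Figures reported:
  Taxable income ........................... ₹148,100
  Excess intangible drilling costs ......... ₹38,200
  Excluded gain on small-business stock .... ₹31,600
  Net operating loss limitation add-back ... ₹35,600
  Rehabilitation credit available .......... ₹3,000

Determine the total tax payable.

Regular income tax:
  ₹75,000 × 8% = ₹6,000
  ₹17,000 × 15% = ₹2,550
  ₹13,000 × 21% = ₹2,730
  ₹43,100 × 25% = ₹10,775
  → ₹22,055
  Less rehabilitation credit ₹3,000 → ₹19,055

Alternative floor tax:
  Adjusted income: ₹148,100 + ₹38,200 + ₹31,600 + ₹35,600 = ₹253,500
  Exemption: ₹62,000 − 20% × (₹253,500 − ₹217,000) = ₹62,000 − ₹7,300 = ₹54,700
  Base: ₹253,500 − ₹54,700 = ₹198,800
  ₹198,800 × 23% = ₹45,724

₹45,724 > ₹19,055, so the alternative floor tax is the binding amount.

₹45,724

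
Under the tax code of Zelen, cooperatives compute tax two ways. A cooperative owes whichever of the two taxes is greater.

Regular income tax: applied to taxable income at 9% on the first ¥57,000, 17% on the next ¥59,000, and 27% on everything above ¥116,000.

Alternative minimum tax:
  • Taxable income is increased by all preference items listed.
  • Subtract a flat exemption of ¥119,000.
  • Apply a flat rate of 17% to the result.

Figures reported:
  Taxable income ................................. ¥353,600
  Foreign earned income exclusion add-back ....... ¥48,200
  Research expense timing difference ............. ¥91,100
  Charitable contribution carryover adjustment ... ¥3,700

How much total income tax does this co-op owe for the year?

¥79,312

Regular income tax:
  ¥57,000 × 9% = ¥5,130
  ¥59,000 × 17% = ¥10,030
  ¥237,600 × 27% = ¥64,152
  → ¥79,312

Alternative minimum tax:
  Adjusted income: ¥353,600 + ¥48,200 + ¥91,100 + ¥3,700 = ¥496,600
  Less exemption ¥119,000 → base ¥377,600
  ¥377,600 × 17% = ¥64,192

¥79,312 > ¥64,192, so the regular income tax governs.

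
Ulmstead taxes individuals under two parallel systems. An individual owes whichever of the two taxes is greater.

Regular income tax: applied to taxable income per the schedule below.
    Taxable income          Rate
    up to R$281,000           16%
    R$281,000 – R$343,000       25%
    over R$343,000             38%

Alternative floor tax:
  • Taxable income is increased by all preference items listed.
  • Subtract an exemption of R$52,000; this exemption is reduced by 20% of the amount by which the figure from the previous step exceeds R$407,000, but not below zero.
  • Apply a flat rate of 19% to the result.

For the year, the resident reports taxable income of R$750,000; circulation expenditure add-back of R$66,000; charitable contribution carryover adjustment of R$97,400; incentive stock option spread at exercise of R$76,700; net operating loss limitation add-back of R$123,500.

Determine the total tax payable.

R$215,120

Regular income tax:
  R$281,000 × 16% = R$44,960
  R$62,000 × 25% = R$15,500
  R$407,000 × 38% = R$154,660
  → R$215,120

Alternative floor tax:
  Adjusted income: R$750,000 + R$66,000 + R$97,400 + R$76,700 + R$123,500 = R$1,113,600
  Exemption: 20% × (R$1,113,600 − R$407,000) = R$141,320 ≥ R$52,000, so the exemption is fully phased out
  Base: R$1,113,600 − R$0 = R$1,113,600
  R$1,113,600 × 19% = R$211,584

R$215,120 > R$211,584, so the regular income tax governs.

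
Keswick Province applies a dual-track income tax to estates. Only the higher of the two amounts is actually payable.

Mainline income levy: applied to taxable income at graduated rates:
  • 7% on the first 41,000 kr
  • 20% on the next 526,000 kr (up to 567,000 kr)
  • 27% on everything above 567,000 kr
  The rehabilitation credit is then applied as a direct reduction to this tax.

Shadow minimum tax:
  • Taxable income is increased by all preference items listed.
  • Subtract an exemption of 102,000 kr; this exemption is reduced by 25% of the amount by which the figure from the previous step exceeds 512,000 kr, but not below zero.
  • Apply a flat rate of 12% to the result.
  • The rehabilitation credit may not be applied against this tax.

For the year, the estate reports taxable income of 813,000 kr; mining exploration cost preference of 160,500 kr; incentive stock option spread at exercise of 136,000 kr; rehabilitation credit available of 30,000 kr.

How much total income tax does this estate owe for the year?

144,490 kr

Shadow minimum tax:
  Adjusted income: 813,000 kr + 160,500 kr + 136,000 kr = 1,109,500 kr
  Exemption: 25% × (1,109,500 kr − 512,000 kr) = 149,375 kr ≥ 102,000 kr, so the exemption is fully phased out
  Base: 1,109,500 kr − 0 kr = 1,109,500 kr
  1,109,500 kr × 12% = 133,140 kr

Mainline income levy:
  41,000 kr × 7% = 2,870 kr
  526,000 kr × 20% = 105,200 kr
  246,000 kr × 27% = 66,420 kr
  → 174,490 kr
  Less rehabilitation credit 30,000 kr → 144,490 kr

144,490 kr > 133,140 kr, so the mainline income levy governs.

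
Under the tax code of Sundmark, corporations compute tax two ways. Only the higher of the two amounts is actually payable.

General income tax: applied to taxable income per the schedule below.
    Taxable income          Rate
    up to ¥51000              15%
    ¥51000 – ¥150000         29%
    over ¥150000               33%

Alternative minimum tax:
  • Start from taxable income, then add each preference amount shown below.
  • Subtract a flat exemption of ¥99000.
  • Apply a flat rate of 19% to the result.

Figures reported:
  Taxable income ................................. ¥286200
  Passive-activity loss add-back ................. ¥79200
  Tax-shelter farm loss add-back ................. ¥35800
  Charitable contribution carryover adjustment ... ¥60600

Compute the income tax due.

¥81306

General income tax:
  ¥51000 × 15% = ¥7650
  ¥99000 × 29% = ¥28710
  ¥136200 × 33% = ¥44946
  → ¥81306

Alternative minimum tax:
  Adjusted income: ¥286200 + ¥79200 + ¥35800 + ¥60600 = ¥461800
  Less exemption ¥99000 → base ¥362800
  ¥362800 × 19% = ¥68932

¥81306 > ¥68932, so the general income tax governs.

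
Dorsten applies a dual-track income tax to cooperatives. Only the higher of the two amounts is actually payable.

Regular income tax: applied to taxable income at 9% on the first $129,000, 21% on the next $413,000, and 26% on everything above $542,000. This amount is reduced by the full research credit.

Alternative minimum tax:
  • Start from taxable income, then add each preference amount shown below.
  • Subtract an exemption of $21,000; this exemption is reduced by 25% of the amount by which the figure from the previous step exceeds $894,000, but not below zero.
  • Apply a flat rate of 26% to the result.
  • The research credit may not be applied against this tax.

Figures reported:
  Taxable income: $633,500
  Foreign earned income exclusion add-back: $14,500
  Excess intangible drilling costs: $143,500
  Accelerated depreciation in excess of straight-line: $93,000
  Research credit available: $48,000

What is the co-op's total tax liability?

Regular income tax:
  $129,000 × 9% = $11,610
  $413,000 × 21% = $86,730
  $91,500 × 26% = $23,790
  → $122,130
  Less research credit $48,000 → $74,130

Alternative minimum tax:
  Adjusted income: $633,500 + $14,500 + $143,500 + $93,000 = $884,500
  Exemption: $884,500 ≤ $894,000, so full $21,000 applies
  Base: $884,500 − $21,000 = $863,500
  $863,500 × 26% = $224,510

$224,510 > $74,130, so the alternative minimum tax is the binding amount.

$224,510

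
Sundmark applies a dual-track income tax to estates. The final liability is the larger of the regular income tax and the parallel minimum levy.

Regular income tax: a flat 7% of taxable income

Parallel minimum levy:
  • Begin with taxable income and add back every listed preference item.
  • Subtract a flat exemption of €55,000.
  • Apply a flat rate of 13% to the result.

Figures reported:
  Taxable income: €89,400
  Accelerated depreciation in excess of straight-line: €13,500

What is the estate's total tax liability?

€6,258

Parallel minimum levy:
  Adjusted income: €89,400 + €13,500 = €102,900
  Less exemption €55,000 → base €47,900
  €47,900 × 13% = €6,227

Regular income tax:
  €89,400 × 7% = €6,258

€6,258 > €6,227, so the regular income tax governs.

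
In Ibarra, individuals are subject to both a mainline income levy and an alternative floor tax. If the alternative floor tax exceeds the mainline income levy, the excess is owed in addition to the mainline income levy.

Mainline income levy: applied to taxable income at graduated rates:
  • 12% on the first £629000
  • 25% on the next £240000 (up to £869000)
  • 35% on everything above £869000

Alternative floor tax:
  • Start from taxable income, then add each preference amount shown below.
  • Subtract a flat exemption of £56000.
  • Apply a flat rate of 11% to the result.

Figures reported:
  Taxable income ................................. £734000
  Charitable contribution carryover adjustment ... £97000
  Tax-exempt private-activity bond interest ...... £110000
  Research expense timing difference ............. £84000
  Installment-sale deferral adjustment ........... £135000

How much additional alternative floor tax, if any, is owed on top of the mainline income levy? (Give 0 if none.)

£19710

Mainline income levy:
  £629000 × 12% = £75480
  £105000 × 25% = £26250
  → £101730

Alternative floor tax:
  Adjusted income: £734000 + £97000 + £110000 + £84000 + £135000 = £1160000
  Less exemption £56000 → base £1104000
  £1104000 × 11% = £121440

Excess of alternative floor tax over mainline income levy: £121440 − £101730 = £19710.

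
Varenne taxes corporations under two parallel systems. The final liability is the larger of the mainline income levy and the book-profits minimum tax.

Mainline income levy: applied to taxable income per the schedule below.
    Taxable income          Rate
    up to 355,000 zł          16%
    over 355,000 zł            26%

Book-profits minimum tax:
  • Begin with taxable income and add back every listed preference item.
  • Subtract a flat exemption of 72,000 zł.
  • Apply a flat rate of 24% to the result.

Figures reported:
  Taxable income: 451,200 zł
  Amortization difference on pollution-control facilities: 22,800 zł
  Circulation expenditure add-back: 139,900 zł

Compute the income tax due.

130,056 zł

Mainline income levy:
  355,000 zł × 16% = 56,800 zł
  96,200 zł × 26% = 25,012 zł
  → 81,812 zł

Book-profits minimum tax:
  Adjusted income: 451,200 zł + 22,800 zł + 139,900 zł = 613,900 zł
  Less exemption 72,000 zł → base 541,900 zł
  541,900 zł × 24% = 130,056 zł

130,056 zł > 81,812 zł, so the book-profits minimum tax is the binding amount.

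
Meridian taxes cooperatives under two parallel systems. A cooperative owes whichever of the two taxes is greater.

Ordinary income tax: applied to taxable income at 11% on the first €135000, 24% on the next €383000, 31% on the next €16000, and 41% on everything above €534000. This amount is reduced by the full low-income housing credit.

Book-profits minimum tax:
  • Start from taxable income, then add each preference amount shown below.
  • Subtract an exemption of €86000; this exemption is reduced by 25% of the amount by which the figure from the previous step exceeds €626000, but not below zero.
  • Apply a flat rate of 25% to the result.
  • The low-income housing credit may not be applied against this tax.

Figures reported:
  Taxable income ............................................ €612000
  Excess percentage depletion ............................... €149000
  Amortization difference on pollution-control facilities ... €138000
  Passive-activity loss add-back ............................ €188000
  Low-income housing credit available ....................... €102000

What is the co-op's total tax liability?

Book-profits minimum tax:
  Adjusted income: €612000 + €149000 + €138000 + €188000 = €1087000
  Exemption: 25% × (€1087000 − €626000) = €115250 ≥ €86000, so the exemption is fully phased out
  Base: €1087000 − €0 = €1087000
  €1087000 × 25% = €271750

Ordinary income tax:
  €135000 × 11% = €14850
  €383000 × 24% = €91920
  €16000 × 31% = €4960
  €78000 × 41% = €31980
  → €143710
  Less low-income housing credit €102000 → €41710

€271750 > €41710, so the book-profits minimum tax is the binding amount.

€271750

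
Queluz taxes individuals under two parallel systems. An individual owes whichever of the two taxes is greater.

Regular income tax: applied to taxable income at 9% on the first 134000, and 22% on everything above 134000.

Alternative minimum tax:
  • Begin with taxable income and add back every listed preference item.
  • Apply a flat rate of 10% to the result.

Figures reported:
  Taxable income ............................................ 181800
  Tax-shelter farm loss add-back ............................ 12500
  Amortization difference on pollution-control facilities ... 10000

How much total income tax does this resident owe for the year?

Regular income tax:
  134000 × 9% = 12060
  47800 × 22% = 10516
  → 22576

Alternative minimum tax:
  Adjusted income: 181800 + 12500 + 10000 = 204300
  204300 × 10% = 20430

22576 > 20430, so the regular income tax governs.

22576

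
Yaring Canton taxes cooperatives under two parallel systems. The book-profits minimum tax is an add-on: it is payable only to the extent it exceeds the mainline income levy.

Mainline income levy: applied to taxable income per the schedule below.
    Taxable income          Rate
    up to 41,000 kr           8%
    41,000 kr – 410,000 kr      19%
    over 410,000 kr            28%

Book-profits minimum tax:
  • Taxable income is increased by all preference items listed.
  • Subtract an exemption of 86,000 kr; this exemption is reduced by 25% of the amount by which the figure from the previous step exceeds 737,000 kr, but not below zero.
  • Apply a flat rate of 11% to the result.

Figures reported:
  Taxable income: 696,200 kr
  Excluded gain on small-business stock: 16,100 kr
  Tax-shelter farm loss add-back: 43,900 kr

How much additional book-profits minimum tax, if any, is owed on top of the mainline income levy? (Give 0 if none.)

0 kr

Book-profits minimum tax:
  Adjusted income: 696,200 kr + 16,100 kr + 43,900 kr = 756,200 kr
  Exemption: 86,000 kr − 25% × (756,200 kr − 737,000 kr) = 86,000 kr − 4,800 kr = 81,200 kr
  Base: 756,200 kr − 81,200 kr = 675,000 kr
  675,000 kr × 11% = 74,250 kr

Mainline income levy:
  41,000 kr × 8% = 3,280 kr
  369,000 kr × 19% = 70,110 kr
  286,200 kr × 28% = 80,136 kr
  → 153,526 kr

74,250 kr ≤ 153,526 kr, so no add-on is due.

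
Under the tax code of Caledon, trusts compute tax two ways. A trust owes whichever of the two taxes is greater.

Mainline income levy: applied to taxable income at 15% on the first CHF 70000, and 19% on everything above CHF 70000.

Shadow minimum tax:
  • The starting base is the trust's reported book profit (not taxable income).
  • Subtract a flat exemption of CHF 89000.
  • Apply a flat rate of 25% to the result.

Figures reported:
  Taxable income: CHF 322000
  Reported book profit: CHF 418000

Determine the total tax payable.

Shadow minimum tax:
  Base (reported book profit): CHF 418000
  Less exemption CHF 89000 → base CHF 329000
  CHF 329000 × 25% = CHF 82250

Mainline income levy:
  CHF 70000 × 15% = CHF 10500
  CHF 252000 × 19% = CHF 47880
  → CHF 58380

CHF 82250 > CHF 58380, so the shadow minimum tax is the binding amount.

CHF 82250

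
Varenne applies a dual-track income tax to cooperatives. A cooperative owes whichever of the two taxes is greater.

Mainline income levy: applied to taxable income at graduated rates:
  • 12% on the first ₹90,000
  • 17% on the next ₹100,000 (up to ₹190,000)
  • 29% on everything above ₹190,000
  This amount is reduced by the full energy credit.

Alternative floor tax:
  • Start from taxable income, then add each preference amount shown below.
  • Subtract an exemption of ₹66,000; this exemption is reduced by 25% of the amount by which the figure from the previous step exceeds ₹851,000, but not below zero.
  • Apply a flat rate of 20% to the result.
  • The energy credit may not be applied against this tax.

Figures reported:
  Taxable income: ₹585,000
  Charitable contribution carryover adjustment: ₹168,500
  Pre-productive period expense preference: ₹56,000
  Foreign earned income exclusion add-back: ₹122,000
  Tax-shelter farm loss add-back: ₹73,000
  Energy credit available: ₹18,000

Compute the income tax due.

Alternative floor tax:
  Adjusted income: ₹585,000 + ₹168,500 + ₹56,000 + ₹122,000 + ₹73,000 = ₹1,004,500
  Exemption: ₹66,000 − 25% × (₹1,004,500 − ₹851,000) = ₹66,000 − ₹38,375 = ₹27,625
  Base: ₹1,004,500 − ₹27,625 = ₹976,875
  ₹976,875 × 20% = ₹195,375

Mainline income levy:
  ₹90,000 × 12% = ₹10,800
  ₹100,000 × 17% = ₹17,000
  ₹395,000 × 29% = ₹114,550
  → ₹142,350
  Less energy credit ₹18,000 → ₹124,350

₹195,375 > ₹124,350, so the alternative floor tax is the binding amount.

₹195,375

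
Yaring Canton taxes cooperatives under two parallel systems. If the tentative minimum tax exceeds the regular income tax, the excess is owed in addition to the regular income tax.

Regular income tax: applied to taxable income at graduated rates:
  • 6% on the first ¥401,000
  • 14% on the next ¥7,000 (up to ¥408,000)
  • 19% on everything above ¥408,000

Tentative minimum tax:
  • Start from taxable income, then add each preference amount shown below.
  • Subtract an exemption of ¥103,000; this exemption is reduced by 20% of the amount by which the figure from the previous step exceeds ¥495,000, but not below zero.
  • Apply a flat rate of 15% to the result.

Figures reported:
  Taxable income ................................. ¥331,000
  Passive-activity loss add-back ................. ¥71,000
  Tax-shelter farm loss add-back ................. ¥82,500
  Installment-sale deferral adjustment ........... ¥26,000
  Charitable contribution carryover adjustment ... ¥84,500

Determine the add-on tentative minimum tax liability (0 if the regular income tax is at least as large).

Regular income tax:
  ¥331,000 × 6% = ¥19,860

Tentative minimum tax:
  Adjusted income: ¥331,000 + ¥71,000 + ¥82,500 + ¥26,000 + ¥84,500 = ¥595,000
  Exemption: ¥103,000 − 20% × (¥595,000 − ¥495,000) = ¥103,000 − ¥20,000 = ¥83,000
  Base: ¥595,000 − ¥83,000 = ¥512,000
  ¥512,000 × 15% = ¥76,800

Excess of tentative minimum tax over regular income tax: ¥76,800 − ¥19,860 = ¥56,940.

¥56,940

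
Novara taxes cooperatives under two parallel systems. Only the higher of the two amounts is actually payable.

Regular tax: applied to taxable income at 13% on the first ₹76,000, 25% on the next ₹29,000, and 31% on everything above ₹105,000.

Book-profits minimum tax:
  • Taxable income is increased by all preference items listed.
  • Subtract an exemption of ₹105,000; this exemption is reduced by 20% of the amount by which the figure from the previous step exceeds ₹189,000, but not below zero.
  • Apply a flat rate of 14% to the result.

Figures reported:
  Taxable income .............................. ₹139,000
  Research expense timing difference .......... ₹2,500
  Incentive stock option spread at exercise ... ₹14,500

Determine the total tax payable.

₹27,670

Regular tax:
  ₹76,000 × 13% = ₹9,880
  ₹29,000 × 25% = ₹7,250
  ₹34,000 × 31% = ₹10,540
  → ₹27,670

Book-profits minimum tax:
  Adjusted income: ₹139,000 + ₹2,500 + ₹14,500 = ₹156,000
  Exemption: ₹156,000 ≤ ₹189,000, so full ₹105,000 applies
  Base: ₹156,000 − ₹105,000 = ₹51,000
  ₹51,000 × 14% = ₹7,140

₹27,670 > ₹7,140, so the regular tax governs.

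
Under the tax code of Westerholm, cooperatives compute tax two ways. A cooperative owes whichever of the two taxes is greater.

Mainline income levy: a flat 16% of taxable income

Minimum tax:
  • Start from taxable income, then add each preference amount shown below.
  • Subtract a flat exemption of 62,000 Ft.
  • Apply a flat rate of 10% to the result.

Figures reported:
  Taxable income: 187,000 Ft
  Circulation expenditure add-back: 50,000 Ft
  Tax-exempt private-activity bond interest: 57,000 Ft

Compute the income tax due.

29,920 Ft

Minimum tax:
  Adjusted income: 187,000 Ft + 50,000 Ft + 57,000 Ft = 294,000 Ft
  Less exemption 62,000 Ft → base 232,000 Ft
  232,000 Ft × 10% = 23,200 Ft

Mainline income levy:
  187,000 Ft × 16% = 29,920 Ft

29,920 Ft > 23,200 Ft, so the mainline income levy governs.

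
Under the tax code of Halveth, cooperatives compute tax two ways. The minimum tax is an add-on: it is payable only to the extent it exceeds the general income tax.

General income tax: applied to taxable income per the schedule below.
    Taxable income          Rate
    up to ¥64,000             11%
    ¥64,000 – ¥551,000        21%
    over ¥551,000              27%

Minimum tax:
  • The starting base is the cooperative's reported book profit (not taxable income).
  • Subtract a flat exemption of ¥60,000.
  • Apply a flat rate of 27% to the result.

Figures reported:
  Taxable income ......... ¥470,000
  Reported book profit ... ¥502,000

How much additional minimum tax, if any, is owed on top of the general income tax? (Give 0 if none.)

¥27,040

Minimum tax:
  Base (reported book profit): ¥502,000
  Less exemption ¥60,000 → base ¥442,000
  ¥442,000 × 27% = ¥119,340

General income tax:
  ¥64,000 × 11% = ¥7,040
  ¥406,000 × 21% = ¥85,260
  → ¥92,300

Excess of minimum tax over general income tax: ¥119,340 − ¥92,300 = ¥27,040.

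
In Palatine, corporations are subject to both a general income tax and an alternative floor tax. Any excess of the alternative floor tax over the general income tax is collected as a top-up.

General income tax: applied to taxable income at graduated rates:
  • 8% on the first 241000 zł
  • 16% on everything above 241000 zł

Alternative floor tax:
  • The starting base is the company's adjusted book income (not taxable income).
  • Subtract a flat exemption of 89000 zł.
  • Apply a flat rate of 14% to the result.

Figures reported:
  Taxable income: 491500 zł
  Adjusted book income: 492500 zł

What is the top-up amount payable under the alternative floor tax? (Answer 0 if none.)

0 zł

Alternative floor tax:
  Base (adjusted book income): 492500 zł
  Less exemption 89000 zł → base 403500 zł
  403500 zł × 14% = 56490 zł

General income tax:
  241000 zł × 8% = 19280 zł
  250500 zł × 16% = 40080 zł
  → 59360 zł

56490 zł ≤ 59360 zł, so no add-on is due.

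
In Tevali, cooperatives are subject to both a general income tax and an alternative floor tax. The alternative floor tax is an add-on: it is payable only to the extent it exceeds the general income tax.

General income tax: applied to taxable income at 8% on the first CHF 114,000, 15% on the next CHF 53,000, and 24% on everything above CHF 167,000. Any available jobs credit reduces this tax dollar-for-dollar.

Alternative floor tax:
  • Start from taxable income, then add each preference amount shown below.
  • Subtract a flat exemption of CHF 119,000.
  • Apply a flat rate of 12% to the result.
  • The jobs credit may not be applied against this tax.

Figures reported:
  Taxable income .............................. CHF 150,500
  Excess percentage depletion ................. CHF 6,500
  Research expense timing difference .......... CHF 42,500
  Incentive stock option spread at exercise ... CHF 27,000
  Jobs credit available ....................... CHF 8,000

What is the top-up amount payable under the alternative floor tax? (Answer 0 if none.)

CHF 6,305

General income tax:
  CHF 114,000 × 8% = CHF 9,120
  CHF 36,500 × 15% = CHF 5,475
  → CHF 14,595
  Less jobs credit CHF 8,000 → CHF 6,595

Alternative floor tax:
  Adjusted income: CHF 150,500 + CHF 6,500 + CHF 42,500 + CHF 27,000 = CHF 226,500
  Less exemption CHF 119,000 → base CHF 107,500
  CHF 107,500 × 12% = CHF 12,900

Excess of alternative floor tax over general income tax: CHF 12,900 − CHF 6,595 = CHF 6,305.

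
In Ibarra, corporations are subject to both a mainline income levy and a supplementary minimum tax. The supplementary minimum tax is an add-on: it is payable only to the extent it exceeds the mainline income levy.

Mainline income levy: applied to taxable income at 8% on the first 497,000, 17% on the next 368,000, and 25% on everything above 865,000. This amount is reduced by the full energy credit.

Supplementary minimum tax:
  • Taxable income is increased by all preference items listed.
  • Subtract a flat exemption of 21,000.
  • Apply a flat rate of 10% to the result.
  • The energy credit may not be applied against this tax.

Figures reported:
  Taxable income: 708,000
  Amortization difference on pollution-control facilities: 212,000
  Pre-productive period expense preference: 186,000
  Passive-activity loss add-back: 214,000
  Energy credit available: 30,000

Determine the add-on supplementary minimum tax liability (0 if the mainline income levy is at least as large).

84,270

Mainline income levy:
  497,000 × 8% = 39,760
  211,000 × 17% = 35,870
  → 75,630
  Less energy credit 30,000 → 45,630

Supplementary minimum tax:
  Adjusted income: 708,000 + 212,000 + 186,000 + 214,000 = 1,320,000
  Less exemption 21,000 → base 1,299,000
  1,299,000 × 10% = 129,900

Excess of supplementary minimum tax over mainline income levy: 129,900 − 45,630 = 84,270.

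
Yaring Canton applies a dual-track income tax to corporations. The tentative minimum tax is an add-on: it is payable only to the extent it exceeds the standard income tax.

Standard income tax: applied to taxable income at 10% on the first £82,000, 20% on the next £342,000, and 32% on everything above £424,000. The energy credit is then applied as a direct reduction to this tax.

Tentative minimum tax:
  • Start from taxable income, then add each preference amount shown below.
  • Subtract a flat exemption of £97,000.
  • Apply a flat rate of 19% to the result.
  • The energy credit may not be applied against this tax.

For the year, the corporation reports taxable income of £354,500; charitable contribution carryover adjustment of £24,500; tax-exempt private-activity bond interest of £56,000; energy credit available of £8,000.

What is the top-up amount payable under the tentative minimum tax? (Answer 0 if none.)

Standard income tax:
  £82,000 × 10% = £8,200
  £272,500 × 20% = £54,500
  → £62,700
  Less energy credit £8,000 → £54,700

Tentative minimum tax:
  Adjusted income: £354,500 + £24,500 + £56,000 = £435,000
  Less exemption £97,000 → base £338,000
  £338,000 × 19% = £64,220

Excess of tentative minimum tax over standard income tax: £64,220 − £54,700 = £9,520.

£9,520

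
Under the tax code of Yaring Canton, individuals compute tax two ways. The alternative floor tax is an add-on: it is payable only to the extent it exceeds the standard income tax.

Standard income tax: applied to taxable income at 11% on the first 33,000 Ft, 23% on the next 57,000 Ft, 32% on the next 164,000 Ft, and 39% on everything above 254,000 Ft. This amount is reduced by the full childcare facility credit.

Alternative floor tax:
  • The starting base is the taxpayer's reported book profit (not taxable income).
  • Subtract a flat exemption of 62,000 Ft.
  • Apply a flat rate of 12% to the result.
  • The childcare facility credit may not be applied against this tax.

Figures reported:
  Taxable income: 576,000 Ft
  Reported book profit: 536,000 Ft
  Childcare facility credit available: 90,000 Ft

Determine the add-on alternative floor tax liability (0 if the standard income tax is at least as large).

Standard income tax:
  33,000 Ft × 11% = 3,630 Ft
  57,000 Ft × 23% = 13,110 Ft
  164,000 Ft × 32% = 52,480 Ft
  322,000 Ft × 39% = 125,580 Ft
  → 194,800 Ft
  Less childcare facility credit 90,000 Ft → 104,800 Ft

Alternative floor tax:
  Base (reported book profit): 536,000 Ft
  Less exemption 62,000 Ft → base 474,000 Ft
  474,000 Ft × 12% = 56,880 Ft

56,880 Ft ≤ 104,800 Ft, so no add-on is due.

0 Ft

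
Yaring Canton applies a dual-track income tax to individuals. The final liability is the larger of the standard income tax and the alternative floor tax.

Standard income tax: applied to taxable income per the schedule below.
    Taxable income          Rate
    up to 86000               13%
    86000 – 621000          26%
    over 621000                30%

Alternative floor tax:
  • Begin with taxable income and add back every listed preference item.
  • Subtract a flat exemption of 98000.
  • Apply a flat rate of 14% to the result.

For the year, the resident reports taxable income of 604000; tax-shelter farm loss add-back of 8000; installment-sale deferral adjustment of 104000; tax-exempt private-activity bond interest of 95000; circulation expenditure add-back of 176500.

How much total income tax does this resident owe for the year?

Standard income tax:
  86000 × 13% = 11180
  518000 × 26% = 134680
  → 145860

Alternative floor tax:
  Adjusted income: 604000 + 8000 + 104000 + 95000 + 176500 = 987500
  Less exemption 98000 → base 889500
  889500 × 14% = 124530

145860 > 124530, so the standard income tax governs.

145860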